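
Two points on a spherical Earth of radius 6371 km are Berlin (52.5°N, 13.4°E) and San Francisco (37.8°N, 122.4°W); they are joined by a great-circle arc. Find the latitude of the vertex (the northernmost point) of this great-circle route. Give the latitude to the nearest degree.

≈ 70°N

The great circle lies in the plane with unit normal n̂ = (p₁ × p₂)/|p₁ × p₂|.
Here n̂_z ≈ -0.339; the vertex latitude is φ_max = arccos|n̂_z| ≈ 70.2°.
Check via Clairaut: cos φ_max = |cos φ₁| · sin C = cos(52.5°)·sin(33.8°) ≈ 0.339, again giving ≈ 70.2°.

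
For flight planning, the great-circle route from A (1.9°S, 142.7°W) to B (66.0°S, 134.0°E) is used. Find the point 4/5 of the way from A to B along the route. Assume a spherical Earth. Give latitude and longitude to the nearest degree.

≈ (60°S, 169°E)

The haversine formula gives a central angle δ ≈ 1.493 rad (85.5°) between the endpoints.
Interpolate at f = 4/5 with slerp weights a = sin((1−f)δ)/sin δ ≈ 0.295, b = sin(fδ)/sin δ ≈ 0.933.
p = a·p₁ + b·p₂ ≈ (-0.498, 0.094, -0.862); φ = arcsin(p_z) ≈ -59.54°, λ = atan2(p_y, p_x) ≈ 169.29°.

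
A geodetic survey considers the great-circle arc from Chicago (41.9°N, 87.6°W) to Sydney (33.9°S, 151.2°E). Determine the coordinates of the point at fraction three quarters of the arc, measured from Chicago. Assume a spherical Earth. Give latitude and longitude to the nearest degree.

≈ (14°S, 179°W)

From cos δ = sin φ₁ sin φ₂ + cos φ₁ cos φ₂ cos Δλ, the central angle is δ ≈ 2.336 rad (133.8°).
Interpolate at f = 3/4 with slerp weights a = sin((1−f)δ)/sin δ ≈ 0.764, b = sin(fδ)/sin δ ≈ 1.364.
p = a·p₁ + b·p₂ ≈ (-0.968, -0.023, -0.250); φ = arcsin(p_z) ≈ -14.49°, λ = atan2(p_y, p_x) ≈ -178.63°.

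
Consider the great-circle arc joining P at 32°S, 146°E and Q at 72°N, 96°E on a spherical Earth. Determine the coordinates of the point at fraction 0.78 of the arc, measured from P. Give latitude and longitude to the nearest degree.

The haversine formula gives a central angle δ ≈ 1.913 rad (109.6°) between the endpoints.
Interpolate at f = 0.78 with slerp weights a = sin((1−f)δ)/sin δ ≈ 0.434, b = sin(fδ)/sin δ ≈ 1.058.
p = a·p₁ + b·p₂ ≈ (-0.339, 0.531, 0.777); φ = arcsin(p_z) ≈ 50.95°, λ = atan2(p_y, p_x) ≈ 122.57°.

≈ 51°N, 123°E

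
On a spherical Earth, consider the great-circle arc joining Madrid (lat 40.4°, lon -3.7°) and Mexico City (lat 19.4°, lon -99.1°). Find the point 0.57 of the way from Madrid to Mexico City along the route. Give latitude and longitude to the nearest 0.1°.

Write both endpoints as unit vectors p₁, p₂ with components (cos φ cos λ, cos φ sin λ, sin φ).
The central angle between the endpoints is δ = arccos(p₁·p₂) ≈ 1.423 rad (81.5°).
Interpolate at f = 0.57 with slerp weights a = sin((1−f)δ)/sin δ ≈ 0.581, b = sin(fδ)/sin δ ≈ 0.733.
p = a·p₁ + b·p₂ ≈ (0.332, -0.711, 0.620); φ = arcsin(p_z) ≈ 38.30°, λ = atan2(p_y, p_x) ≈ -64.98°.

≈ lat 38.3°, lon -65.0°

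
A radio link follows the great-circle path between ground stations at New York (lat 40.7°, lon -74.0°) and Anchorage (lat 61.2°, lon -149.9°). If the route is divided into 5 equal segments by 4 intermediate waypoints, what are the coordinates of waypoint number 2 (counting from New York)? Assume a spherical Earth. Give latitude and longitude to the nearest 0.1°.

The haversine formula gives a central angle δ ≈ 0.849 rad (48.7°) between the endpoints.
Interpolate at f = 2/5 with slerp weights a = sin((1−f)δ)/sin δ ≈ 0.650, b = sin(fδ)/sin δ ≈ 0.444.
p = a·p₁ + b·p₂ ≈ (-0.049, -0.581, 0.813); φ = arcsin(p_z) ≈ 54.35°, λ = atan2(p_y, p_x) ≈ -94.84°.

≈ lat 54.4°, lon -94.8°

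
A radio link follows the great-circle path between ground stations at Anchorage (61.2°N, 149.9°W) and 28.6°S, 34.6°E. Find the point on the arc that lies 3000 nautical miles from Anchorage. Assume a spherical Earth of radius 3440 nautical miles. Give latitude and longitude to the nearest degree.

≈ 68°N, 45°E

Convert each endpoint to a unit vector on the sphere (x = cos φ cos λ, y = cos φ sin λ, z = sin φ).
The central angle between the endpoints is δ = arccos(p₁·p₂) ≈ 2.570 rad (147.3°). The total great-circle distance is δ·R ≈ 2.570 × 3440 ≈ 8841 nmi, so the target fraction is f = 3000/8841 ≈ 0.339.
Interpolate at f ≈ 0.339 with slerp weights a = sin((1−f)δ)/sin δ ≈ 1.834, b = sin(fδ)/sin δ ≈ 1.416.
p = a·p₁ + b·p₂ ≈ (0.259, 0.263, 0.930); φ = arcsin(p_z) ≈ 68.36°, λ = atan2(p_y, p_x) ≈ 45.44°.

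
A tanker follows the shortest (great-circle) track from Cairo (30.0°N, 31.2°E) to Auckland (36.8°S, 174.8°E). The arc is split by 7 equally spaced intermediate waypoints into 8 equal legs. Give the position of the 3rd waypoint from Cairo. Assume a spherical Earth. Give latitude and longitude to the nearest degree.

≈ (0°N, 81°E)

Write both endpoints as unit vectors p₁, p₂ with components (cos φ cos λ, cos φ sin λ, sin φ).
The central angle between the endpoints is δ = arccos(p₁·p₂) ≈ 2.602 rad (149.1°).
Interpolate at f = 3/8 with slerp weights a = sin((1−f)δ)/sin δ ≈ 1.942, b = sin(fδ)/sin δ ≈ 1.610.
p = a·p₁ + b·p₂ ≈ (0.154, 0.988, 0.006); φ = arcsin(p_z) ≈ 0.36°, λ = atan2(p_y, p_x) ≈ 81.12°.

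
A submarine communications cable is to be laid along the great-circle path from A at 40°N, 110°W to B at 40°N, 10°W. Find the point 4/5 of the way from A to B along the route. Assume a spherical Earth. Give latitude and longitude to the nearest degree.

Convert each endpoint to a unit vector on the sphere (x = cos φ cos λ, y = cos φ sin λ, z = sin φ).
The central angle between the endpoints is δ = arccos(p₁·p₂) ≈ 1.254 rad (71.9°).
Interpolate at f = 4/5 with slerp weights a = sin((1−f)δ)/sin δ ≈ 0.261, b = sin(fδ)/sin δ ≈ 0.887.
p = a·p₁ + b·p₂ ≈ (0.601, -0.306, 0.738); φ = arcsin(p_z) ≈ 47.59°, λ = atan2(p_y, p_x) ≈ -26.99°.

≈ 48°N, 27°W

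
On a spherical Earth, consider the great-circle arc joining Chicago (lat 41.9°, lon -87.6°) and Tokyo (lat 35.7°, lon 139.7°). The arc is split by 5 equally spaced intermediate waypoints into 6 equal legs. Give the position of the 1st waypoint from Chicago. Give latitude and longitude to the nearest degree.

Write both endpoints as unit vectors p₁, p₂ with components (cos φ cos λ, cos φ sin λ, sin φ).
The central angle between the endpoints is δ = arccos(p₁·p₂) ≈ 1.591 rad (91.2°).
Interpolate at f = 1/6 with slerp weights a = sin((1−f)δ)/sin δ ≈ 0.970, b = sin(fδ)/sin δ ≈ 0.262.
p = a·p₁ + b·p₂ ≈ (-0.132, -0.584, 0.801); φ = arcsin(p_z) ≈ 53.22°, λ = atan2(p_y, p_x) ≈ -102.75°.

≈ lat 53°, lon -103°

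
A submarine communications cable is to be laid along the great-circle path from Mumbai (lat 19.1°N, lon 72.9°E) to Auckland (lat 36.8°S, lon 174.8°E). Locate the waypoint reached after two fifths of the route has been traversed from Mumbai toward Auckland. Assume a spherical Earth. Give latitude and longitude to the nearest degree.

≈ lat 7°S, lon 109°E

Write both endpoints as unit vectors p₁, p₂ with components (cos φ cos λ, cos φ sin λ, sin φ).
The central angle between the endpoints is δ = arccos(p₁·p₂) ≈ 1.931 rad (110.6°).
Interpolate at f = 2/5 with slerp weights a = sin((1−f)δ)/sin δ ≈ 0.979, b = sin(fδ)/sin δ ≈ 0.745.
p = a·p₁ + b·p₂ ≈ (-0.322, 0.938, -0.126); φ = arcsin(p_z) ≈ -7.25°, λ = atan2(p_y, p_x) ≈ 108.97°.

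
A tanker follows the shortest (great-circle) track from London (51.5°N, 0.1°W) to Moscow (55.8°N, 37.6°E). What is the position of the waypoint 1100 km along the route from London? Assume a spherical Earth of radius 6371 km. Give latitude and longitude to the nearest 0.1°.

≈ (54.9°N, 15.5°E)

Convert each endpoint to a unit vector on the sphere (x = cos φ cos λ, y = cos φ sin λ, z = sin φ).
The central angle between the endpoints is δ = arccos(p₁·p₂) ≈ 0.392 rad (22.5°). The total great-circle distance is δ·R ≈ 0.392 × 6371 ≈ 2498 km, so the target fraction is f = 1100/2498 ≈ 0.440.
Interpolate at f ≈ 0.440 with slerp weights a = sin((1−f)δ)/sin δ ≈ 0.570, b = sin(fδ)/sin δ ≈ 0.450.
p = a·p₁ + b·p₂ ≈ (0.555, 0.154, 0.818); φ = arcsin(p_z) ≈ 54.85°, λ = atan2(p_y, p_x) ≈ 15.47°.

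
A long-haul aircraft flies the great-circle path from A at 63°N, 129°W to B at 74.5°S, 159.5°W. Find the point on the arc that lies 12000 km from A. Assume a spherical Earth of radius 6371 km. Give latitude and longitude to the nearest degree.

The haversine formula gives a central angle δ ≈ 2.425 rad (138.9°) between the endpoints. The total great-circle distance is δ·R ≈ 2.425 × 6371 ≈ 15450 km, so the target fraction is f = 12000/15450 ≈ 0.777.
Interpolate at f ≈ 0.777 with slerp weights a = sin((1−f)δ)/sin δ ≈ 0.785, b = sin(fδ)/sin δ ≈ 1.449.
p = a·p₁ + b·p₂ ≈ (-0.587, -0.412, -0.697); φ = arcsin(p_z) ≈ -44.17°, λ = atan2(p_y, p_x) ≈ -144.90°.

≈ 44°S, 145°W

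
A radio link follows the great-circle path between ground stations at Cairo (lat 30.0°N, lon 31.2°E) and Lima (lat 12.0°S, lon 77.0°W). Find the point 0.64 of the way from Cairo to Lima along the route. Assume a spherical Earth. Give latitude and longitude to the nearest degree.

≈ lat 8°N, lon 42°W

Convert each endpoint to a unit vector on the sphere (x = cos φ cos λ, y = cos φ sin λ, z = sin φ).
The central angle between the endpoints is δ = arccos(p₁·p₂) ≈ 1.948 rad (111.6°).
Interpolate at f = 0.64 with slerp weights a = sin((1−f)δ)/sin δ ≈ 0.694, b = sin(fδ)/sin δ ≈ 1.020.
p = a·p₁ + b·p₂ ≈ (0.739, -0.661, 0.135); φ = arcsin(p_z) ≈ 7.76°, λ = atan2(p_y, p_x) ≈ -41.81°.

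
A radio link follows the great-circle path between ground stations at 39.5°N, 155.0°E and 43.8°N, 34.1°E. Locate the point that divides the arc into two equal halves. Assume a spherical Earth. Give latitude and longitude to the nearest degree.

≈ 61°N, 98°E

Convert each endpoint to a unit vector on the sphere (x = cos φ cos λ, y = cos φ sin λ, z = sin φ).
The central angle between the endpoints is δ = arccos(p₁·p₂) ≈ 1.416 rad (81.1°).
Interpolate at f = 1/2 with slerp weights a = sin((1−f)δ)/sin δ ≈ 0.658, b = sin(fδ)/sin δ ≈ 0.658.
p = a·p₁ + b·p₂ ≈ (-0.067, 0.481, 0.874); φ = arcsin(p_z) ≈ 60.95°, λ = atan2(p_y, p_x) ≈ 97.92°.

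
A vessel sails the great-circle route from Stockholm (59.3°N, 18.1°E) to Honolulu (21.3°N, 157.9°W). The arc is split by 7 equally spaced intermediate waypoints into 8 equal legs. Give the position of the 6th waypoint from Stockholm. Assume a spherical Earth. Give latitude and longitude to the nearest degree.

≈ 46°N, 157°W

Write both endpoints as unit vectors p₁, p₂ with components (cos φ cos λ, cos φ sin λ, sin φ).
The central angle between the endpoints is δ = arccos(p₁·p₂) ≈ 1.734 rad (99.3°).
Interpolate at f = 6/8 with slerp weights a = sin((1−f)δ)/sin δ ≈ 0.426, b = sin(fδ)/sin δ ≈ 0.977.
p = a·p₁ + b·p₂ ≈ (-0.636, -0.275, 0.721); φ = arcsin(p_z) ≈ 46.11°, λ = atan2(p_y, p_x) ≈ -156.65°.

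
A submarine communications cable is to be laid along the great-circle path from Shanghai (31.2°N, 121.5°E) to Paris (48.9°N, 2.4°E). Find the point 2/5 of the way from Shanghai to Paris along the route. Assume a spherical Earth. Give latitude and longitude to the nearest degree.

Write both endpoints as unit vectors p₁, p₂ with components (cos φ cos λ, cos φ sin λ, sin φ).
The central angle between the endpoints is δ = arccos(p₁·p₂) ≈ 1.454 rad (83.3°).
Interpolate at f = 2/5 with slerp weights a = sin((1−f)δ)/sin δ ≈ 0.771, b = sin(fδ)/sin δ ≈ 0.553.
p = a·p₁ + b·p₂ ≈ (0.019, 0.578, 0.816); φ = arcsin(p_z) ≈ 54.70°, λ = atan2(p_y, p_x) ≈ 88.15°.

≈ 55°N, 88°E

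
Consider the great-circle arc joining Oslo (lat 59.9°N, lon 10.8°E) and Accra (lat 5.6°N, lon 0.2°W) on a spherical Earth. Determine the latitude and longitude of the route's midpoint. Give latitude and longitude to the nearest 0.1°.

The haversine formula gives a central angle δ ≈ 0.959 rad (54.9°) between the endpoints.
Interpolate at f = 1/2 with slerp weights a = sin((1−f)δ)/sin δ ≈ 0.564, b = sin(fδ)/sin δ ≈ 0.564.
p = a·p₁ + b·p₂ ≈ (0.838, 0.051, 0.543); φ = arcsin(p_z) ≈ 32.86°, λ = atan2(p_y, p_x) ≈ 3.48°.

≈ lat 32.9°N, lon 3.5°E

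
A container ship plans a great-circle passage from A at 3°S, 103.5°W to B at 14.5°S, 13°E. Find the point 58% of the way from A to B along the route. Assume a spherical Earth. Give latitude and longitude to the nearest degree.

Convert each endpoint to a unit vector on the sphere (x = cos φ cos λ, y = cos φ sin λ, z = sin φ).
The central angle between the endpoints is δ = arccos(p₁·p₂) ≈ 2.002 rad (114.7°).
Interpolate at f = 0.58 with slerp weights a = sin((1−f)δ)/sin δ ≈ 0.821, b = sin(fδ)/sin δ ≈ 1.010.
p = a·p₁ + b·p₂ ≈ (0.761, -0.577, -0.296); φ = arcsin(p_z) ≈ -17.21°, λ = atan2(p_y, p_x) ≈ -37.15°.

≈ 17°S, 37°W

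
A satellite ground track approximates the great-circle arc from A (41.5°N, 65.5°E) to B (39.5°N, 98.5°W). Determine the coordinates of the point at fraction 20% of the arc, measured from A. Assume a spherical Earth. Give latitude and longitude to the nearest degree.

Convert each endpoint to a unit vector on the sphere (x = cos φ cos λ, y = cos φ sin λ, z = sin φ).
The central angle between the endpoints is δ = arccos(p₁·p₂) ≈ 1.705 rad (97.7°).
Interpolate at f = 0.20 with slerp weights a = sin((1−f)δ)/sin δ ≈ 0.988, b = sin(fδ)/sin δ ≈ 0.338.
p = a·p₁ + b·p₂ ≈ (0.268, 0.416, 0.869); φ = arcsin(p_z) ≈ 60.36°, λ = atan2(p_y, p_x) ≈ 57.15°.

≈ (60°N, 57°E)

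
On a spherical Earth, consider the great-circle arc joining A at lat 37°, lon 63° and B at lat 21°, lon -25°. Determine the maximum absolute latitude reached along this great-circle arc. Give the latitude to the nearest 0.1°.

≈ 39.8°

The great circle lies in the plane with unit normal n̂ = (p₁ × p₂)/|p₁ × p₂|.
Here n̂_z ≈ -0.768; the vertex latitude is φ_max = arccos|n̂_z| ≈ 39.8°.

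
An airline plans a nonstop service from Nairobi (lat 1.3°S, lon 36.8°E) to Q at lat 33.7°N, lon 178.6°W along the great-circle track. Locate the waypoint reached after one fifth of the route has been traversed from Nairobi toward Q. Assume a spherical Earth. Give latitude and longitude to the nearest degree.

Write both endpoints as unit vectors p₁, p₂ with components (cos φ cos λ, cos φ sin λ, sin φ).
The central angle between the endpoints is δ = arccos(p₁·p₂) ≈ 2.333 rad (133.7°).
Interpolate at f = 1/5 with slerp weights a = sin((1−f)δ)/sin δ ≈ 1.323, b = sin(fδ)/sin δ ≈ 0.622.
p = a·p₁ + b·p₂ ≈ (0.541, 0.779, 0.315); φ = arcsin(p_z) ≈ 18.37°, λ = atan2(p_y, p_x) ≈ 55.21°.

≈ lat 18°N, lon 55°E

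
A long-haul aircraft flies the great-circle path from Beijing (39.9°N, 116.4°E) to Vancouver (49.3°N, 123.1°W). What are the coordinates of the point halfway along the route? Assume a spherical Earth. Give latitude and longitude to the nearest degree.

≈ 63°N, 169°E

Convert each endpoint to a unit vector on the sphere (x = cos φ cos λ, y = cos φ sin λ, z = sin φ).
The central angle between the endpoints is δ = arccos(p₁·p₂) ≈ 1.336 rad (76.6°).
Interpolate at f = 1/2 with slerp weights a = sin((1−f)δ)/sin δ ≈ 0.637, b = sin(fδ)/sin δ ≈ 0.637.
p = a·p₁ + b·p₂ ≈ (-0.444, 0.090, 0.891); φ = arcsin(p_z) ≈ 63.06°, λ = atan2(p_y, p_x) ≈ 168.58°.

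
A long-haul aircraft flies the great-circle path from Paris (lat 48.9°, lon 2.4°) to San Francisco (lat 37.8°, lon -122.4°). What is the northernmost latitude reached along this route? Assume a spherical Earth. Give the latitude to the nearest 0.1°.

≈ 64.4°

The great circle lies in the plane with unit normal n̂ = (p₁ × p₂)/|p₁ × p₂|.
Here n̂_z ≈ -0.432; the vertex latitude is φ_max = arccos|n̂_z| ≈ 64.4°.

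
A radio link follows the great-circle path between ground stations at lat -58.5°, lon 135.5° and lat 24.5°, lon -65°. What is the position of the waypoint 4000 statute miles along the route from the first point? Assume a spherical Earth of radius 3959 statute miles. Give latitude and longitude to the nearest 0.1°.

Write both endpoints as unit vectors p₁, p₂ with components (cos φ cos λ, cos φ sin λ, sin φ).
The central angle between the endpoints is δ = arccos(p₁·p₂) ≈ 2.496 rad (143.0°). The total great-circle distance is δ·R ≈ 2.496 × 3959 ≈ 9883 mi, so the target fraction is f = 4000/9883 ≈ 0.405.
Interpolate at f ≈ 0.405 with slerp weights a = sin((1−f)δ)/sin δ ≈ 1.657, b = sin(fδ)/sin δ ≈ 1.408.
p = a·p₁ + b·p₂ ≈ (-0.076, -0.555, -0.829); φ = arcsin(p_z) ≈ -55.95°, λ = atan2(p_y, p_x) ≈ -97.78°.

≈ lat -56.0°, lon -97.8°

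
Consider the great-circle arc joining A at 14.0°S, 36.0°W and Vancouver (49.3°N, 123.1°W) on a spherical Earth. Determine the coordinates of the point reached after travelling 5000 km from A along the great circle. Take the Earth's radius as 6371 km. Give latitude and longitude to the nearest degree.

≈ 20°N, 66°W

From cos δ = sin φ₁ sin φ₂ + cos φ₁ cos φ₂ cos Δλ, the central angle is δ ≈ 1.723 rad (98.7°). The total great-circle distance is δ·R ≈ 1.723 × 6371 ≈ 10976 km, so the target fraction is f = 5000/10976 ≈ 0.456.
Interpolate at f ≈ 0.456 with slerp weights a = sin((1−f)δ)/sin δ ≈ 0.816, b = sin(fδ)/sin δ ≈ 0.715.
p = a·p₁ + b·p₂ ≈ (0.386, -0.856, 0.345); φ = arcsin(p_z) ≈ 20.16°, λ = atan2(p_y, p_x) ≈ -65.74°.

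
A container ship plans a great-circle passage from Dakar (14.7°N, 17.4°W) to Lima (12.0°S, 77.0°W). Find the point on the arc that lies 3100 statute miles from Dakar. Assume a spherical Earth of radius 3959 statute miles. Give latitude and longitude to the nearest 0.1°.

Convert each endpoint to a unit vector on the sphere (x = cos φ cos λ, y = cos φ sin λ, z = sin φ).
The central angle between the endpoints is δ = arccos(p₁·p₂) ≈ 1.131 rad (64.8°). The total great-circle distance is δ·R ≈ 1.131 × 3959 ≈ 4476 mi, so the target fraction is f = 3100/4476 ≈ 0.693.
Interpolate at f ≈ 0.693 with slerp weights a = sin((1−f)δ)/sin δ ≈ 0.377, b = sin(fδ)/sin δ ≈ 0.780.
p = a·p₁ + b·p₂ ≈ (0.519, -0.852, -0.067); φ = arcsin(p_z) ≈ -3.82°, λ = atan2(p_y, p_x) ≈ -58.65°.

≈ 3.8°S, 58.6°W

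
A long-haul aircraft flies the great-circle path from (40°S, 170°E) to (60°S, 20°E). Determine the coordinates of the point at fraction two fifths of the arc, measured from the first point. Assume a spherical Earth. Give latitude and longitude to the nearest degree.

≈ (69°S, 149°E)

The haversine formula gives a central angle δ ≈ 1.344 rad (77.0°) between the endpoints.
Interpolate at f = 2/5 with slerp weights a = sin((1−f)δ)/sin δ ≈ 0.741, b = sin(fδ)/sin δ ≈ 0.526.
p = a·p₁ + b·p₂ ≈ (-0.312, 0.188, -0.931); φ = arcsin(p_z) ≈ -68.63°, λ = atan2(p_y, p_x) ≈ 148.87°.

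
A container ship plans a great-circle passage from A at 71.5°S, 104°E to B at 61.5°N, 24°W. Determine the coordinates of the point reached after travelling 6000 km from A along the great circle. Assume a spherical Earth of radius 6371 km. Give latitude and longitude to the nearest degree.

Write both endpoints as unit vectors p₁, p₂ with components (cos φ cos λ, cos φ sin λ, sin φ).
The central angle between the endpoints is δ = arccos(p₁·p₂) ≈ 2.756 rad (157.9°). The total great-circle distance is δ·R ≈ 2.756 × 6371 ≈ 17559 km, so the target fraction is f = 6000/17559 ≈ 0.342.
Interpolate at f ≈ 0.342 with slerp weights a = sin((1−f)δ)/sin δ ≈ 2.581, b = sin(fδ)/sin δ ≈ 2.150.
p = a·p₁ + b·p₂ ≈ (0.739, 0.377, -0.558); φ = arcsin(p_z) ≈ -33.90°, λ = atan2(p_y, p_x) ≈ 27.04°.

≈ 34°S, 27°E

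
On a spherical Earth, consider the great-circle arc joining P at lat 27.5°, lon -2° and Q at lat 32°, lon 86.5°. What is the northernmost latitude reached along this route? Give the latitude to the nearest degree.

≈ 39°

The great circle lies in the plane with unit normal n̂ = (p₁ × p₂)/|p₁ × p₂|.
Here n̂_z ≈ +0.780; the vertex latitude is φ_max = arccos|n̂_z| ≈ 38.8°.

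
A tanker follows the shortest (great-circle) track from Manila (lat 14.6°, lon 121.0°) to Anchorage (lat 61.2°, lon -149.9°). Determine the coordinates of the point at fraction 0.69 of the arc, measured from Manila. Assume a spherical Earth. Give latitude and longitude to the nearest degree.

≈ lat 55°, lon 165°

Convert each endpoint to a unit vector on the sphere (x = cos φ cos λ, y = cos φ sin λ, z = sin φ).
The central angle between the endpoints is δ = arccos(p₁·p₂) ≈ 1.341 rad (76.8°).
Interpolate at f = 0.69 with slerp weights a = sin((1−f)δ)/sin δ ≈ 0.415, b = sin(fδ)/sin δ ≈ 0.820.
p = a·p₁ + b·p₂ ≈ (-0.549, 0.146, 0.823); φ = arcsin(p_z) ≈ 55.42°, λ = atan2(p_y, p_x) ≈ 165.12°.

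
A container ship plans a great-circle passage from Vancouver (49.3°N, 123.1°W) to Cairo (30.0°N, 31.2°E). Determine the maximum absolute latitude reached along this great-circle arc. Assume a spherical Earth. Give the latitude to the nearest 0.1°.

≈ 75.7°N

The great circle lies in the plane with unit normal n̂ = (p₁ × p₂)/|p₁ × p₂|.
Here n̂_z ≈ +0.247; the vertex latitude is φ_max = arccos|n̂_z| ≈ 75.7°.
Check via Clairaut: cos φ_max = |cos φ₁| · sin C = cos(49.3°)·sin(22.3°) ≈ 0.247, again giving ≈ 75.7°.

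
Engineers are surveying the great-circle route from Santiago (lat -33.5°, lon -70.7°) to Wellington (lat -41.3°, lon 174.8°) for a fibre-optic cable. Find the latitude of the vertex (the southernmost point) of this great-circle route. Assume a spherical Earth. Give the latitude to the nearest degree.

≈ -55°

The great circle lies in the plane with unit normal n̂ = (p₁ × p₂)/|p₁ × p₂|.
Here n̂_z ≈ -0.573; the vertex latitude is φ_max = arccos|n̂_z| ≈ 55.0°.
Check via Clairaut: cos φ_max = |cos φ₁| · sin C = cos(33.5°)·sin(136.6°) ≈ 0.573, again giving ≈ 55.0°.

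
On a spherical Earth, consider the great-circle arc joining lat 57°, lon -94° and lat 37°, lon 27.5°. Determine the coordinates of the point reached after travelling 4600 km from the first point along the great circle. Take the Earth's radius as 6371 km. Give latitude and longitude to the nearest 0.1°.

≈ lat 62.0°, lon -6.2°

Convert each endpoint to a unit vector on the sphere (x = cos φ cos λ, y = cos φ sin λ, z = sin φ).
The central angle between the endpoints is δ = arccos(p₁·p₂) ≈ 1.290 rad (73.9°). The total great-circle distance is δ·R ≈ 1.290 × 6371 ≈ 8216 km, so the target fraction is f = 4600/8216 ≈ 0.560.
Interpolate at f ≈ 0.560 with slerp weights a = sin((1−f)δ)/sin δ ≈ 0.560, b = sin(fδ)/sin δ ≈ 0.688.
p = a·p₁ + b·p₂ ≈ (0.466, -0.050, 0.883); φ = arcsin(p_z) ≈ 62.05°, λ = atan2(p_y, p_x) ≈ -6.17°.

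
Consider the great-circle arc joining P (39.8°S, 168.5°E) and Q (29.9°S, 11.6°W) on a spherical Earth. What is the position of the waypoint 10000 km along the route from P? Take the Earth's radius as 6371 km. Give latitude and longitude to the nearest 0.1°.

≈ (50.3°S, 11.6°W)

Convert each endpoint to a unit vector on the sphere (x = cos φ cos λ, y = cos φ sin λ, z = sin φ).
The central angle between the endpoints is δ = arccos(p₁·p₂) ≈ 1.925 rad (110.3°). The total great-circle distance is δ·R ≈ 1.925 × 6371 ≈ 12265 km, so the target fraction is f = 10000/12265 ≈ 0.815.
Interpolate at f ≈ 0.815 with slerp weights a = sin((1−f)δ)/sin δ ≈ 0.371, b = sin(fδ)/sin δ ≈ 1.066.
p = a·p₁ + b·p₂ ≈ (0.626, -0.129, -0.769); φ = arcsin(p_z) ≈ -50.27°, λ = atan2(p_y, p_x) ≈ -11.64°.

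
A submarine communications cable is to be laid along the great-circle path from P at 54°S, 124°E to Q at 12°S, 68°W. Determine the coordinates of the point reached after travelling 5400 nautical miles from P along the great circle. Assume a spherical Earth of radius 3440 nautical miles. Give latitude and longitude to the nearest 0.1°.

≈ 35.0°S, 71.7°W

From cos δ = sin φ₁ sin φ₂ + cos φ₁ cos φ₂ cos Δλ, the central angle is δ ≈ 1.976 rad (113.2°). The total great-circle distance is δ·R ≈ 1.976 × 3440 ≈ 6797 nmi, so the target fraction is f = 5400/6797 ≈ 0.794.
Interpolate at f ≈ 0.794 with slerp weights a = sin((1−f)δ)/sin δ ≈ 0.430, b = sin(fδ)/sin δ ≈ 1.088.
p = a·p₁ + b·p₂ ≈ (0.257, -0.777, -0.574); φ = arcsin(p_z) ≈ -35.03°, λ = atan2(p_y, p_x) ≈ -71.68°.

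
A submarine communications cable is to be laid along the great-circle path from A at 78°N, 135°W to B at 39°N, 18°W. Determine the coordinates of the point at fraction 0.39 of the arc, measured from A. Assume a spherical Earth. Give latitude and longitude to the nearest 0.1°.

≈ 71.8°N, 41.7°W

From cos δ = sin φ₁ sin φ₂ + cos φ₁ cos φ₂ cos Δλ, the central angle is δ ≈ 0.998 rad (57.2°).
Interpolate at f = 0.39 with slerp weights a = sin((1−f)δ)/sin δ ≈ 0.680, b = sin(fδ)/sin δ ≈ 0.451.
p = a·p₁ + b·p₂ ≈ (0.234, -0.208, 0.950); φ = arcsin(p_z) ≈ 71.75°, λ = atan2(p_y, p_x) ≈ -41.74°.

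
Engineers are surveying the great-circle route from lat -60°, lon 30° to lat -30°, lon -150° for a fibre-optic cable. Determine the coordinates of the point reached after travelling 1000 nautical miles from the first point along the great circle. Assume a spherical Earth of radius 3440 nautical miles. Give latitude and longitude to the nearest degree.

≈ lat -77°, lon 30°

Convert each endpoint to a unit vector on the sphere (x = cos φ cos λ, y = cos φ sin λ, z = sin φ).
The central angle between the endpoints is δ = arccos(p₁·p₂) ≈ 1.571 rad (90.0°). The total great-circle distance is δ·R ≈ 1.571 × 3440 ≈ 5404 nmi, so the target fraction is f = 1000/5404 ≈ 0.185.
Interpolate at f ≈ 0.185 with slerp weights a = sin((1−f)δ)/sin δ ≈ 0.958, b = sin(fδ)/sin δ ≈ 0.287.
p = a·p₁ + b·p₂ ≈ (0.200, 0.115, -0.973); φ = arcsin(p_z) ≈ -76.66°, λ = atan2(p_y, p_x) ≈ 30.00°.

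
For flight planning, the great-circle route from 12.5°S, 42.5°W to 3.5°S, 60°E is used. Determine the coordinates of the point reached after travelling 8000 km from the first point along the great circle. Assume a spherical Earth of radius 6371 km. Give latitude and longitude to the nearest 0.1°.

≈ 9.7°S, 31.0°E

Convert each endpoint to a unit vector on the sphere (x = cos φ cos λ, y = cos φ sin λ, z = sin φ).
The central angle between the endpoints is δ = arccos(p₁·p₂) ≈ 1.770 rad (101.4°). The total great-circle distance is δ·R ≈ 1.770 × 6371 ≈ 11275 km, so the target fraction is f = 8000/11275 ≈ 0.710.
Interpolate at f ≈ 0.710 with slerp weights a = sin((1−f)δ)/sin δ ≈ 0.502, b = sin(fδ)/sin δ ≈ 0.970.
p = a·p₁ + b·p₂ ≈ (0.845, 0.508, -0.168); φ = arcsin(p_z) ≈ -9.66°, λ = atan2(p_y, p_x) ≈ 30.98°.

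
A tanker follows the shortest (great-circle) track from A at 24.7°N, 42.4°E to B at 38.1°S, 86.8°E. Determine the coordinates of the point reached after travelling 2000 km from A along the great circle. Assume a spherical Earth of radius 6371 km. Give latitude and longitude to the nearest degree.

≈ 10°N, 53°E

Convert each endpoint to a unit vector on the sphere (x = cos φ cos λ, y = cos φ sin λ, z = sin φ).
The central angle between the endpoints is δ = arccos(p₁·p₂) ≈ 1.315 rad (75.3°). The total great-circle distance is δ·R ≈ 1.315 × 6371 ≈ 8378 km, so the target fraction is f = 2000/8378 ≈ 0.239.
Interpolate at f ≈ 0.239 with slerp weights a = sin((1−f)δ)/sin δ ≈ 0.870, b = sin(fδ)/sin δ ≈ 0.319.
p = a·p₁ + b·p₂ ≈ (0.598, 0.784, 0.167); φ = arcsin(p_z) ≈ 9.60°, λ = atan2(p_y, p_x) ≈ 52.67°.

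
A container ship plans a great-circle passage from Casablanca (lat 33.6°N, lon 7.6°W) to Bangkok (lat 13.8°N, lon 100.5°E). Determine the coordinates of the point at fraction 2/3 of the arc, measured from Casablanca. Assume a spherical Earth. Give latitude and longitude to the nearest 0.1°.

Write both endpoints as unit vectors p₁, p₂ with components (cos φ cos λ, cos φ sin λ, sin φ).
The central angle between the endpoints is δ = arccos(p₁·p₂) ≈ 1.690 rad (96.9°).
Interpolate at f = 2/3 with slerp weights a = sin((1−f)δ)/sin δ ≈ 0.538, b = sin(fδ)/sin δ ≈ 0.910.
p = a·p₁ + b·p₂ ≈ (0.283, 0.809, 0.515); φ = arcsin(p_z) ≈ 30.98°, λ = atan2(p_y, p_x) ≈ 70.72°.

≈ lat 31.0°N, lon 70.7°E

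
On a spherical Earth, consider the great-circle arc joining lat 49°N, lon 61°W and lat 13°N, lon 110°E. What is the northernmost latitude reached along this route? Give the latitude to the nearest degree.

The great circle lies in the plane with unit normal n̂ = (p₁ × p₂)/|p₁ × p₂|.
Here n̂_z ≈ +0.113; the vertex latitude is φ_max = arccos|n̂_z| ≈ 83.5°.
Check via Clairaut: cos φ_max = |cos φ₁| · sin C = cos(49.0°)·sin(9.9°) ≈ 0.113, again giving ≈ 83.5°.

≈ 84°N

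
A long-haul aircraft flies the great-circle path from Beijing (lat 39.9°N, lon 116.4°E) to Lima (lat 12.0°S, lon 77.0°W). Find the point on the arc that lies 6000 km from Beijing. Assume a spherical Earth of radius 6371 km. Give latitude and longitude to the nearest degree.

≈ lat 69°N, lon 152°W

Convert each endpoint to a unit vector on the sphere (x = cos φ cos λ, y = cos φ sin λ, z = sin φ).
The central angle between the endpoints is δ = arccos(p₁·p₂) ≈ 2.613 rad (149.7°). The total great-circle distance is δ·R ≈ 2.613 × 6371 ≈ 16645 km, so the target fraction is f = 6000/16645 ≈ 0.360.
Interpolate at f ≈ 0.360 with slerp weights a = sin((1−f)δ)/sin δ ≈ 1.972, b = sin(fδ)/sin δ ≈ 1.602.
p = a·p₁ + b·p₂ ≈ (-0.320, -0.172, 0.932); φ = arcsin(p_z) ≈ 68.69°, λ = atan2(p_y, p_x) ≈ -151.70°.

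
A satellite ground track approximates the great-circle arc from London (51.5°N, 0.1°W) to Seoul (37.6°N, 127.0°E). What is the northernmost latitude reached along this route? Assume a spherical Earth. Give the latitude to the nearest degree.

The great circle lies in the plane with unit normal n̂ = (p₁ × p₂)/|p₁ × p₂|.
Here n̂_z ≈ +0.400; the vertex latitude is φ_max = arccos|n̂_z| ≈ 66.4°.

≈ 66°N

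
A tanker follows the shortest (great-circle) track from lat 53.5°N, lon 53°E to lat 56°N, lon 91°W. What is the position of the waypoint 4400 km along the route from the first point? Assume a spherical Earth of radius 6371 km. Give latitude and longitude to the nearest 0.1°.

From cos δ = sin φ₁ sin φ₂ + cos φ₁ cos φ₂ cos Δλ, the central angle is δ ≈ 1.162 rad (66.6°). The total great-circle distance is δ·R ≈ 1.162 × 6371 ≈ 7404 km, so the target fraction is f = 4400/7404 ≈ 0.594.
Interpolate at f ≈ 0.594 with slerp weights a = sin((1−f)δ)/sin δ ≈ 0.495, b = sin(fδ)/sin δ ≈ 0.694.
p = a·p₁ + b·p₂ ≈ (0.170, -0.153, 0.973); φ = arcsin(p_z) ≈ 76.76°, λ = atan2(p_y, p_x) ≈ -41.91°.

≈ lat 76.8°N, lon 41.9°W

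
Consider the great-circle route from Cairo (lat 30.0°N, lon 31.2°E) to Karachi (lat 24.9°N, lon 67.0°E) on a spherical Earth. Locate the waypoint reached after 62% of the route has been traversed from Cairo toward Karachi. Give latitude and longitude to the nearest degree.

Write both endpoints as unit vectors p₁, p₂ with components (cos φ cos λ, cos φ sin λ, sin φ).
The central angle between the endpoints is δ = arccos(p₁·p₂) ≈ 0.559 rad (32.0°).
Interpolate at f = 0.62 with slerp weights a = sin((1−f)δ)/sin δ ≈ 0.398, b = sin(fδ)/sin δ ≈ 0.641.
p = a·p₁ + b·p₂ ≈ (0.522, 0.713, 0.468); φ = arcsin(p_z) ≈ 27.93°, λ = atan2(p_y, p_x) ≈ 53.82°.

≈ lat 28°N, lon 54°E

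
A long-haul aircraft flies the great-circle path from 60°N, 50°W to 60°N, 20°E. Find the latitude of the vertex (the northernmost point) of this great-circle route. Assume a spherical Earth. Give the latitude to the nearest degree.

The great circle lies in the plane with unit normal n̂ = (p₁ × p₂)/|p₁ × p₂|.
Here n̂_z ≈ +0.428; the vertex latitude is φ_max = arccos|n̂_z| ≈ 64.7°.
Check via Clairaut: cos φ_max = |cos φ₁| · sin C = cos(60.0°)·sin(58.8°) ≈ 0.428, again giving ≈ 64.7°.

≈ 65°N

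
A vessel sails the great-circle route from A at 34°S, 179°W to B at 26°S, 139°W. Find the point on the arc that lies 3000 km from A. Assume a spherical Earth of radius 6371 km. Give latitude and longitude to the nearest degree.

≈ 29°S, 148°W

The haversine formula gives a central angle δ ≈ 0.616 rad (35.3°) between the endpoints. The total great-circle distance is δ·R ≈ 0.616 × 6371 ≈ 3927 km, so the target fraction is f = 3000/3927 ≈ 0.764.
Interpolate at f ≈ 0.764 with slerp weights a = sin((1−f)δ)/sin δ ≈ 0.251, b = sin(fδ)/sin δ ≈ 0.785.
p = a·p₁ + b·p₂ ≈ (-0.740, -0.466, -0.484); φ = arcsin(p_z) ≈ -28.97°, λ = atan2(p_y, p_x) ≈ -147.79°.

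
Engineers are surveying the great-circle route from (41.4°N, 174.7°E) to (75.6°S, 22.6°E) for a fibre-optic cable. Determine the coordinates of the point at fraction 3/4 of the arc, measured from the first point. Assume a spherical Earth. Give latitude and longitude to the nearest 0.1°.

From cos δ = sin φ₁ sin φ₂ + cos φ₁ cos φ₂ cos Δλ, the central angle is δ ≈ 2.507 rad (143.6°).
Interpolate at f = 3/4 with slerp weights a = sin((1−f)δ)/sin δ ≈ 0.990, b = sin(fδ)/sin δ ≈ 1.607.
p = a·p₁ + b·p₂ ≈ (-0.370, 0.222, -0.902); φ = arcsin(p_z) ≈ -64.42°, λ = atan2(p_y, p_x) ≈ 149.03°.

≈ (64.4°S, 149.0°E)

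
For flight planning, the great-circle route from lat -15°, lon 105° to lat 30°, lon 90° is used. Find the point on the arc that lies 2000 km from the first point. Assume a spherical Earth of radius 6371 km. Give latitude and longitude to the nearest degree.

≈ lat 2°, lon 100°

Convert each endpoint to a unit vector on the sphere (x = cos φ cos λ, y = cos φ sin λ, z = sin φ).
The central angle between the endpoints is δ = arccos(p₁·p₂) ≈ 0.825 rad (47.3°). The total great-circle distance is δ·R ≈ 0.825 × 6371 ≈ 5256 km, so the target fraction is f = 2000/5256 ≈ 0.381.
Interpolate at f ≈ 0.381 with slerp weights a = sin((1−f)δ)/sin δ ≈ 0.666, b = sin(fδ)/sin δ ≈ 0.420.
p = a·p₁ + b·p₂ ≈ (-0.166, 0.985, 0.038); φ = arcsin(p_z) ≈ 2.17°, λ = atan2(p_y, p_x) ≈ 99.59°.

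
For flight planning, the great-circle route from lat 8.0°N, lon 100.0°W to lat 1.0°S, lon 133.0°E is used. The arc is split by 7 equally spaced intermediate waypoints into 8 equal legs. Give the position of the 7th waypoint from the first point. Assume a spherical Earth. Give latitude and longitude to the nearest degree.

≈ lat 2°N, lon 149°E

Convert each endpoint to a unit vector on the sphere (x = cos φ cos λ, y = cos φ sin λ, z = sin φ).
The central angle between the endpoints is δ = arccos(p₁·p₂) ≈ 2.212 rad (126.7°).
Interpolate at f = 7/8 with slerp weights a = sin((1−f)δ)/sin δ ≈ 0.341, b = sin(fδ)/sin δ ≈ 1.166.
p = a·p₁ + b·p₂ ≈ (-0.854, 0.520, 0.027); φ = arcsin(p_z) ≈ 1.55°, λ = atan2(p_y, p_x) ≈ 148.64°.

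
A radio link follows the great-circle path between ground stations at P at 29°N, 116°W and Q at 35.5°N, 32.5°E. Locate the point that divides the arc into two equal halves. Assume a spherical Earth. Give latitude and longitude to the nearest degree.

≈ 67°N, 49°W

The haversine formula gives a central angle δ ≈ 1.902 rad (109.0°) between the endpoints.
Interpolate at f = 1/2 with slerp weights a = sin((1−f)δ)/sin δ ≈ 0.861, b = sin(fδ)/sin δ ≈ 0.861.
p = a·p₁ + b·p₂ ≈ (0.261, -0.300, 0.917); φ = arcsin(p_z) ≈ 66.56°, λ = atan2(p_y, p_x) ≈ -48.99°.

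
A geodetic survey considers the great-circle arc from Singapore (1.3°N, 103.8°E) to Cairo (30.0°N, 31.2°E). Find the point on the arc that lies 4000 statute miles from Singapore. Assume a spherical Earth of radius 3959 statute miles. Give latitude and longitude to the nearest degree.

Convert each endpoint to a unit vector on the sphere (x = cos φ cos λ, y = cos φ sin λ, z = sin φ).
The central angle between the endpoints is δ = arccos(p₁·p₂) ≈ 1.297 rad (74.3°). The total great-circle distance is δ·R ≈ 1.297 × 3959 ≈ 5135 mi, so the target fraction is f = 4000/5135 ≈ 0.779.
Interpolate at f ≈ 0.779 with slerp weights a = sin((1−f)δ)/sin δ ≈ 0.294, b = sin(fδ)/sin δ ≈ 0.880.
p = a·p₁ + b·p₂ ≈ (0.582, 0.680, 0.447); φ = arcsin(p_z) ≈ 26.52°, λ = atan2(p_y, p_x) ≈ 49.46°.

≈ (27°N, 49°E)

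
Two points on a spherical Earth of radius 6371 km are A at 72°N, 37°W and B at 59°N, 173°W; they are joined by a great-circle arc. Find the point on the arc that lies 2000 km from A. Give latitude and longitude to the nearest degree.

Write both endpoints as unit vectors p₁, p₂ with components (cos φ cos λ, cos φ sin λ, sin φ).
The central angle between the endpoints is δ = arccos(p₁·p₂) ≈ 0.794 rad (45.5°). The total great-circle distance is δ·R ≈ 0.794 × 6371 ≈ 5061 km, so the target fraction is f = 2000/5061 ≈ 0.395.
Interpolate at f ≈ 0.395 with slerp weights a = sin((1−f)δ)/sin δ ≈ 0.648, b = sin(fδ)/sin δ ≈ 0.433.
p = a·p₁ + b·p₂ ≈ (-0.061, -0.148, 0.987); φ = arcsin(p_z) ≈ 80.80°, λ = atan2(p_y, p_x) ≈ -112.57°.

≈ 81°N, 113°W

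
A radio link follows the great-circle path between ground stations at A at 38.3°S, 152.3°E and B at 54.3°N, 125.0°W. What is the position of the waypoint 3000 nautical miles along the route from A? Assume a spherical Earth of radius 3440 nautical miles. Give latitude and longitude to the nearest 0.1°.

Convert each endpoint to a unit vector on the sphere (x = cos φ cos λ, y = cos φ sin λ, z = sin φ).
The central angle between the endpoints is δ = arccos(p₁·p₂) ≈ 2.032 rad (116.4°). The total great-circle distance is δ·R ≈ 2.032 × 3440 ≈ 6990 nmi, so the target fraction is f = 3000/6990 ≈ 0.429.
Interpolate at f ≈ 0.429 with slerp weights a = sin((1−f)δ)/sin δ ≈ 1.024, b = sin(fδ)/sin δ ≈ 0.855.
p = a·p₁ + b·p₂ ≈ (-0.998, -0.035, 0.060); φ = arcsin(p_z) ≈ 3.43°, λ = atan2(p_y, p_x) ≈ -177.98°.

≈ 3.4°N, 178.0°W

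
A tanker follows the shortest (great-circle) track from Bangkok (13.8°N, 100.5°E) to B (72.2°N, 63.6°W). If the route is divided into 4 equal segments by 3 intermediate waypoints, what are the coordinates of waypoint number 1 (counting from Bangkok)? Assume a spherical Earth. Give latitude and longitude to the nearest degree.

≈ (37°N, 98°E)

Write both endpoints as unit vectors p₁, p₂ with components (cos φ cos λ, cos φ sin λ, sin φ).
The central angle between the endpoints is δ = arccos(p₁·p₂) ≈ 1.629 rad (93.3°).
Interpolate at f = 1/4 with slerp weights a = sin((1−f)δ)/sin δ ≈ 0.941, b = sin(fδ)/sin δ ≈ 0.397.
p = a·p₁ + b·p₂ ≈ (-0.113, 0.790, 0.602); φ = arcsin(p_z) ≈ 37.04°, λ = atan2(p_y, p_x) ≈ 98.11°.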